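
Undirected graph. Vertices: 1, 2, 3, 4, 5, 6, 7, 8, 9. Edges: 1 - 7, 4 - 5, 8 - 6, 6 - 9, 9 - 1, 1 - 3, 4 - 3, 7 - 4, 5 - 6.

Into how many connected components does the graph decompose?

From 1: component {1, 3, 4, 5, 6, 7, 8, 9}.
From 2: component {2}.
That's 2 components.

2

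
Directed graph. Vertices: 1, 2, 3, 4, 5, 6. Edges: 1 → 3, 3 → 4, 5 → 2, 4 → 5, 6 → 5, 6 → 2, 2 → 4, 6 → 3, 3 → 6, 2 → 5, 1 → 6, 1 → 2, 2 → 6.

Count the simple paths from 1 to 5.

12

1→2→4→5
1→2→5
1→2→6→3→4→5
1→2→6→5
1→3→4→5
1→3→6→2→4→5
1→3→6→2→5
1→3→6→5
1→6→2→4→5
1→6→2→5
1→6→3→4→5
1→6→5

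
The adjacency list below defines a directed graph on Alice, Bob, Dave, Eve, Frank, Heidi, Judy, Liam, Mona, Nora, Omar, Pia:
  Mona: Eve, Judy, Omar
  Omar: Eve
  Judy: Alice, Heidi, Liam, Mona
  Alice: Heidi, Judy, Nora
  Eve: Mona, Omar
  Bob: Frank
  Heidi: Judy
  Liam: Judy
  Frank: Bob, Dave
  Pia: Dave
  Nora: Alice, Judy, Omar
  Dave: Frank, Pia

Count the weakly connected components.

2

From Alice: component {Alice, Eve, Heidi, Judy, Liam, Mona, Nora, Omar}.
From Bob: component {Bob, Dave, Frank, Pia}.
That's 2 components.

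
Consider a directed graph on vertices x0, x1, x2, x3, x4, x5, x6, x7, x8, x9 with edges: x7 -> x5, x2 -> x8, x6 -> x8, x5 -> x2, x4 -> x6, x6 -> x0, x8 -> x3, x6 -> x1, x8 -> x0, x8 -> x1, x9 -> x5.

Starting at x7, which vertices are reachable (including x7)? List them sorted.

Start at x7.
Its neighbours: x5.
Then their neighbours: x2.
Then next layer: x8.
Then next layer: x0, x1, x3.
Nothing further is reachable.

x0, x1, x2, x3, x5, x7, x8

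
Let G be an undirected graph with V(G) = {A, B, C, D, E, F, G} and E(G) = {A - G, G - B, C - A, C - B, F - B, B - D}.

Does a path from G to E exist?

Explore from G.
Distance 1: reach A, B.
Distance 2: reach C, D, F.
The search is exhausted without reaching E; it lies in a different component.

No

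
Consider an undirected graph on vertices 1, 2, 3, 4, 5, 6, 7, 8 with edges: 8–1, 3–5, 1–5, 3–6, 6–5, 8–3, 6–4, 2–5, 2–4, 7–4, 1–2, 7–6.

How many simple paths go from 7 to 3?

18

7–4–2–1–5–3
7–4–2–1–5–6–3
7–4–2–1–8–3
7–4–2–5–1–8–3
7–4–2–5–3
7–4–2–5–6–3
7–4–6–3
7–4–6–5–1–8–3
... and 10 more.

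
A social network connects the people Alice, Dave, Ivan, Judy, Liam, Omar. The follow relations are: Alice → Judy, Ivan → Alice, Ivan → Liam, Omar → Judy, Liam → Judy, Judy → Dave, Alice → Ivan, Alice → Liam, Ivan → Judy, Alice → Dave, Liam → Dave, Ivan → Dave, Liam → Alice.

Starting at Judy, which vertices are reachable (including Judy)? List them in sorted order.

Start at Judy.
Its neighbours: Dave.
Nothing further is reachable.

Dave, Judy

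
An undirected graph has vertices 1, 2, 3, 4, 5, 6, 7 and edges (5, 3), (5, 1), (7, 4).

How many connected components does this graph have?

4

From 1: component {1, 3, 5}.
From 2: component {2}.
From 4: component {4, 7}.
From 6: component {6}.
That's 4 components.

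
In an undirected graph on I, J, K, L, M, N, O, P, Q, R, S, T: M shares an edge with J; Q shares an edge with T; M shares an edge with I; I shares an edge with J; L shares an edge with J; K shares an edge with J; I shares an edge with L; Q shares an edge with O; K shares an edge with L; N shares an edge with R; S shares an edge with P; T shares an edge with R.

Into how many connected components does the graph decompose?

From I: component {I, J, K, L, M}.
From N: component {N, O, Q, R, T}.
From P: component {P, S}.
That's 3 components.

3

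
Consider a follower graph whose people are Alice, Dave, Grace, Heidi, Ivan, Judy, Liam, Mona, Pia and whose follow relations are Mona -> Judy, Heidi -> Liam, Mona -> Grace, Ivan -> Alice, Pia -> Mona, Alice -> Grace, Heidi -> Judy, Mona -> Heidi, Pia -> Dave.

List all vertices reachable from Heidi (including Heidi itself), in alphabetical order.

Start at Heidi.
Its neighbours: Judy, Liam.
Nothing further is reachable.

Heidi, Judy, Liam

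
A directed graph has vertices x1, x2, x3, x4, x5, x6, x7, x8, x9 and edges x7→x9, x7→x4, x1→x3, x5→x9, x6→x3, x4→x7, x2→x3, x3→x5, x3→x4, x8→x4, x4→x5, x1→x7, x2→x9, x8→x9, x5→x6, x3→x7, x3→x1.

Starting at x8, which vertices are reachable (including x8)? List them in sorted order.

x1, x3, x4, x5, x6, x7, x8, x9

Start at x8.
Its neighbours: x4, x9.
Then their neighbours: x5, x7.
Then next layer: x6.
Then next layer: x3.
Then next layer: x1.
Nothing further is reachable.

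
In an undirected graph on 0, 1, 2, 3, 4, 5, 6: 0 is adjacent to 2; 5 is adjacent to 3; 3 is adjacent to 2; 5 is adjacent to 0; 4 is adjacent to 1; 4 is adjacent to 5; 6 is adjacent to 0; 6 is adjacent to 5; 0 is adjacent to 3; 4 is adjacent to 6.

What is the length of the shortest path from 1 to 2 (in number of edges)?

4

Distance 0: 1.
Distance 1: 4.
Distance 2: 5, 6.
Distance 3: 0, 3.
Distance 4: 2 — contains 2.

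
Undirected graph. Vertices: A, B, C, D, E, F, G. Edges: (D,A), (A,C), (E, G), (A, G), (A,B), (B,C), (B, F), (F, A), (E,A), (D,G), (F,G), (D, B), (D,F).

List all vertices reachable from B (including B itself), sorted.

Start at B.
Its neighbours: A, C, D, F.
Then their neighbours: E, G.
Every vertex is now reached.

A, B, C, D, E, F, G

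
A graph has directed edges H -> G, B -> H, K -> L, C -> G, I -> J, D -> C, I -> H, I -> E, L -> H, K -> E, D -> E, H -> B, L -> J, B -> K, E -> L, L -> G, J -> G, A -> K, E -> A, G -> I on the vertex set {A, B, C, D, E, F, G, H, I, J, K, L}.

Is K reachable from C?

Yes

Explore from C.
Distance 1: reach G.
Distance 2: reach I.
Distance 3: reach E, H, J.
Distance 4: reach A, B, L.
Distance 5: reach K.
Found K.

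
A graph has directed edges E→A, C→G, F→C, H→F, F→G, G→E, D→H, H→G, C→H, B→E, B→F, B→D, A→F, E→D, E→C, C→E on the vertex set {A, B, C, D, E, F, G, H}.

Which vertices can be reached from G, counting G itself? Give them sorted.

Start at G.
Its neighbours: E.
Then their neighbours: A, C, D.
Then next layer: F, H.
Nothing further is reachable.

A, C, D, E, F, G, H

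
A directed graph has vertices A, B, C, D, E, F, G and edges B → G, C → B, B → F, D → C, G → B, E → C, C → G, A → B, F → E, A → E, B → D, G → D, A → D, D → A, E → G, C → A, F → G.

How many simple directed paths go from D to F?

D→A→B→F
D→A→E→C→B→F
D→A→E→C→G→B→F
D→A→E→G→B→F
D→C→A→B→F
D→C→A→E→G→B→F
D→C→B→F
D→C→G→B→F

8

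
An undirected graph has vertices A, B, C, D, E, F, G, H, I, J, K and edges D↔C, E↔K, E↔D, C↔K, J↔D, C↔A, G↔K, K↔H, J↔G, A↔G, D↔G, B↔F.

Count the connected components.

From A: component {A, C, D, E, G, H, J, K}.
From B: component {B, F}.
From I: component {I}.
That's 3 components.

3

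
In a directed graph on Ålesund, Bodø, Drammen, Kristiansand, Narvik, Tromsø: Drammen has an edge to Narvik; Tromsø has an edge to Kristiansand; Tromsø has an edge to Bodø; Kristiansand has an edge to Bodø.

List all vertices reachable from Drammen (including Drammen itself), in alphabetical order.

Start at Drammen.
Its neighbours: Narvik.
Nothing further is reachable.

Drammen, Narvik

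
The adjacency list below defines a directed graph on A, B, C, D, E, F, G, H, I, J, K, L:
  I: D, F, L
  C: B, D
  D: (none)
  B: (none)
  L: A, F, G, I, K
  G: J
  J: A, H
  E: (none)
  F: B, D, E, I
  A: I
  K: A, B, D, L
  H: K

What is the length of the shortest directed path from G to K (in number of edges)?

3

Distance 0: G.
Distance 1: J.
Distance 2: A, H.
Distance 3: I, K — contains K.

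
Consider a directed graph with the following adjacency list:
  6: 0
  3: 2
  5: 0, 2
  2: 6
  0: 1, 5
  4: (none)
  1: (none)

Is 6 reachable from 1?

1 has no outgoing edges, so nothing is reachable from it.

No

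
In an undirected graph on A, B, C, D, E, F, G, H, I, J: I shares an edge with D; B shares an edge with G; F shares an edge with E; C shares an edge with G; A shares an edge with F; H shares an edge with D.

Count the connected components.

4

From A: component {A, E, F}.
From B: component {B, C, G}.
From D: component {D, H, I}.
From J: component {J}.
That's 4 components.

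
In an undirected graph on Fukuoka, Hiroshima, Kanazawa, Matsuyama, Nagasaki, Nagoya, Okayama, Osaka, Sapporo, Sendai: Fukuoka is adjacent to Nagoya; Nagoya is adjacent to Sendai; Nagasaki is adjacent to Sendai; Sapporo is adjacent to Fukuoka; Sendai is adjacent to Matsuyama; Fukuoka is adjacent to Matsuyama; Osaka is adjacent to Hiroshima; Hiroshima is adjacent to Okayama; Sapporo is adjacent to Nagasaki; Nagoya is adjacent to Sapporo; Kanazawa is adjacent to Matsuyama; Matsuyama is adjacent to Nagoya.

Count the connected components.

2

From Fukuoka: component {Fukuoka, Kanazawa, Matsuyama, Nagasaki, Nagoya, Sapporo, Sendai}.
From Hiroshima: component {Hiroshima, Okayama, Osaka}.
That's 2 components.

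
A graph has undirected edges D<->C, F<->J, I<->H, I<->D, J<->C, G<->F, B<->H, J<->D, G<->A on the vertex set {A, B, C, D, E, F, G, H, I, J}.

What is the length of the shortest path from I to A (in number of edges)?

Distance 0: I.
Distance 1: D, H.
Distance 2: B, C, J.
Distance 3: F.
Distance 4: G.
Distance 5: A — contains A.

5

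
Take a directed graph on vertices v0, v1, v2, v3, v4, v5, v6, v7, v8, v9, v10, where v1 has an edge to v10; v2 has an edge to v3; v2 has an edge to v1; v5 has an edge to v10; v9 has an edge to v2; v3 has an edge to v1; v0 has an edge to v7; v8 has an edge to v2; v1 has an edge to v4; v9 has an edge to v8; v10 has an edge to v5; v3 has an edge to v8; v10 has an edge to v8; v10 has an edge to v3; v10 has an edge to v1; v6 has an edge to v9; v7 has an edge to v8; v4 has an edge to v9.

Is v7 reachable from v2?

No

Explore from v2.
Distance 1: reach v1, v3.
Distance 2: reach v4, v8, v10.
Distance 3: reach v5, v9.
The search from v2 is exhausted; no directed path reaches v7.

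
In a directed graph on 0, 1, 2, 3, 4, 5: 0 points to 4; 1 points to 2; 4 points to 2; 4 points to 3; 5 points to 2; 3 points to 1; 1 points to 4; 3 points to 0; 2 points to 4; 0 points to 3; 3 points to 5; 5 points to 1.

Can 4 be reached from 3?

Explore from 3.
Distance 1: reach 0, 1, 5.
Distance 2: reach 2, 4.
Found 4.

Yes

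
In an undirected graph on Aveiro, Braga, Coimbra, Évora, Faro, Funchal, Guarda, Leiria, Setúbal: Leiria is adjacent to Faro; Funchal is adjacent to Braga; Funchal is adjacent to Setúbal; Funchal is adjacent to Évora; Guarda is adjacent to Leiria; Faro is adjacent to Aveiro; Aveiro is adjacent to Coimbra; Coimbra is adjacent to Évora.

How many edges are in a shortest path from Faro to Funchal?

4

Distance 0: Faro.
Distance 1: Aveiro, Leiria.
Distance 2: Coimbra, Guarda.
Distance 3: Évora.
Distance 4: Funchal — contains Funchal.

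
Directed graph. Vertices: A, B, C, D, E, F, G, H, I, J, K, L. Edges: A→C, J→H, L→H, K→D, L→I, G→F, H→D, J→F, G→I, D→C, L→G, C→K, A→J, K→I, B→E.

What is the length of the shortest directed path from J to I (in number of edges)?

5

Distance 0: J.
Distance 1: F, H.
Distance 2: D.
Distance 3: C.
Distance 4: K.
Distance 5: I — contains I.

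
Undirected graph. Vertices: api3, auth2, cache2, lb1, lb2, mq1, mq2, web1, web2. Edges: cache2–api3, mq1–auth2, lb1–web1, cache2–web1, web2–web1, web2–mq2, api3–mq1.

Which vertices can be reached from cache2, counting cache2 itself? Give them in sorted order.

api3, auth2, cache2, lb1, mq1, mq2, web1, web2

Start at cache2.
Its neighbours: api3, web1.
Then their neighbours: lb1, mq1, web2.
Then next layer: auth2, mq2.
Nothing further is reachable.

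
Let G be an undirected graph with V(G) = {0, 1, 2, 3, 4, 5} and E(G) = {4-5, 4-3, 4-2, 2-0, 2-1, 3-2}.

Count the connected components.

From 0: component {0, 1, 2, 3, 4, 5}.
That's 1 component.

1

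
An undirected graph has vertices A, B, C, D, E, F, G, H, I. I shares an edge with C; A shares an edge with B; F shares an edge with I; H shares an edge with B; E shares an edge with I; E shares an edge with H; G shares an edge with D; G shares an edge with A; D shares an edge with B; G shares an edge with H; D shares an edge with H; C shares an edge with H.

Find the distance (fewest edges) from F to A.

5

Distance 0: F.
Distance 1: I.
Distance 2: C, E.
Distance 3: H.
Distance 4: B, D, G.
Distance 5: A — contains A.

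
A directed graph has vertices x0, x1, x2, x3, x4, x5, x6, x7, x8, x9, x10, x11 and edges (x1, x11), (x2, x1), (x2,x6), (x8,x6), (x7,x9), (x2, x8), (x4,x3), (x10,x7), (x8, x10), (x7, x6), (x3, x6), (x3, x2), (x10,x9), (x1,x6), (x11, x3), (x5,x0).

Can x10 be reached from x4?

Yes

Explore from x4.
Distance 1: reach x3.
Distance 2: reach x2, x6.
Distance 3: reach x1, x8.
Distance 4: reach x10, x11.
Found x10.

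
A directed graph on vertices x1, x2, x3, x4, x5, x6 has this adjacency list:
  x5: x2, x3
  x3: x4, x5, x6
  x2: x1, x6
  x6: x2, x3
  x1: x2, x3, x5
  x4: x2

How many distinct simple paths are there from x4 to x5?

x4→x2→x1→x3→x5
x4→x2→x1→x5
x4→x2→x6→x3→x5

3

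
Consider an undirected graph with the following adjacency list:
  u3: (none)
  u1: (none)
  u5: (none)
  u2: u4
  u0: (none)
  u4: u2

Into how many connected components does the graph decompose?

5

From u0: component {u0}.
From u1: component {u1}.
From u2: component {u2, u4}.
From u3: component {u3}.
From u5: component {u5}.
That's 5 components.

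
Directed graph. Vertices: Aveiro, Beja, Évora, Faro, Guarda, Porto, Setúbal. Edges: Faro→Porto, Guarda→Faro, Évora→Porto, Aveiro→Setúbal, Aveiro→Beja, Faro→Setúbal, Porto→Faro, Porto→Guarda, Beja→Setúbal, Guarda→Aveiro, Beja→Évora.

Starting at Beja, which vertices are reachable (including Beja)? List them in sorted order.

Aveiro, Beja, Évora, Faro, Guarda, Porto, Setúbal

Start at Beja.
Its neighbours: Évora, Setúbal.
Then their neighbours: Porto.
Then next layer: Faro, Guarda.
Then next layer: Aveiro.
Every vertex is now reached.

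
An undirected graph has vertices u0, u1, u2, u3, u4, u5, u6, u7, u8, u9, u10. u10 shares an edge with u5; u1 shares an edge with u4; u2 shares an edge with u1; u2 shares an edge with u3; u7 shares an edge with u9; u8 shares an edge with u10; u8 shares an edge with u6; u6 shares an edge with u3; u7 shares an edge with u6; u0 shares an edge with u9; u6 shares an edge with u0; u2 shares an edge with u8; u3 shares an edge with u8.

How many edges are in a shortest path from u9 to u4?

Distance 0: u9.
Distance 1: u0, u7.
Distance 2: u6.
Distance 3: u3, u8.
Distance 4: u2, u10.
Distance 5: u1, u5.
Distance 6: u4 — contains u4.

6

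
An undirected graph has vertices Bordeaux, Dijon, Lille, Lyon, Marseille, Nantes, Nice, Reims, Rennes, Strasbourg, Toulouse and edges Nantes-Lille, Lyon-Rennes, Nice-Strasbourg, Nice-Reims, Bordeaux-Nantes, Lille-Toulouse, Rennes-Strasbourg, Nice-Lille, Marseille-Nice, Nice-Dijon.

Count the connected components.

1

From Bordeaux: component {Bordeaux, Dijon, Lille, Lyon, Marseille, Nantes, Nice, Reims, Rennes, Strasbourg, Toulouse}.
That's 1 component.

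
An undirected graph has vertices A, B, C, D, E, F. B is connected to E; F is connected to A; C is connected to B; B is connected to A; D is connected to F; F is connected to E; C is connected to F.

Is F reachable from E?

Yes

Explore from E.
Distance 1: reach B, F.
Found F.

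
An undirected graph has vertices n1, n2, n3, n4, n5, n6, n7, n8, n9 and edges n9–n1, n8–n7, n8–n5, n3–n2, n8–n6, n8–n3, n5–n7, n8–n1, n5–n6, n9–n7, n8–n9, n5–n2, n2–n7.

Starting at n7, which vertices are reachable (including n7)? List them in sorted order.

n1, n2, n3, n5, n6, n7, n8, n9

Start at n7.
Its neighbours: n2, n5, n8, n9.
Then their neighbours: n1, n3, n6.
Nothing further is reachable.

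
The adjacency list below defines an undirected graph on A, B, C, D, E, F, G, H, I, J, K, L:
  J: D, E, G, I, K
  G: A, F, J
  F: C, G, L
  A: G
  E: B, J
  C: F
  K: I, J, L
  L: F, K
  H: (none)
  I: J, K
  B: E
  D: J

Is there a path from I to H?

Explore from I.
Distance 1: reach J, K.
Distance 2: reach D, E, G, L.
Distance 3: reach A, B, F.
Distance 4: reach C.
The search is exhausted without reaching H; it lies in a different component.

No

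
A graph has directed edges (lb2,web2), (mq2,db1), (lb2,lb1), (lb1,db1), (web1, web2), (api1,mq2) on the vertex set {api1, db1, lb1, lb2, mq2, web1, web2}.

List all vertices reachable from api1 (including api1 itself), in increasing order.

Start at api1.
Its neighbours: mq2.
Then their neighbours: db1.
Nothing further is reachable.

api1, db1, mq2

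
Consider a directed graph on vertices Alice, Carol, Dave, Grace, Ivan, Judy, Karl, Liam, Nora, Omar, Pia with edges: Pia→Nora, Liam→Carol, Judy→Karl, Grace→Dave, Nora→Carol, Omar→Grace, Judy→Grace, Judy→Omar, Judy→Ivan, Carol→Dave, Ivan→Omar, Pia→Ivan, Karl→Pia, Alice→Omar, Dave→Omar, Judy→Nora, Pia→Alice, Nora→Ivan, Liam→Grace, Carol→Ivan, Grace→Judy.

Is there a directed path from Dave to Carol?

Explore from Dave.
Distance 1: reach Omar.
Distance 2: reach Grace.
Distance 3: reach Judy.
Distance 4: reach Ivan, Karl, Nora.
Distance 5: reach Carol, Pia.
Found Carol.

Yes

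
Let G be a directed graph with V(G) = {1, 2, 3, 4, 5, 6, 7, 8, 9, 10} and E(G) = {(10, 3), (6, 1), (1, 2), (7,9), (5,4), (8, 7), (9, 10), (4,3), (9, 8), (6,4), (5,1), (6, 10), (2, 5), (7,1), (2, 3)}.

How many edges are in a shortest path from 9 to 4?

6

Distance 0: 9.
Distance 1: 8, 10.
Distance 2: 3, 7.
Distance 3: 1.
Distance 4: 2.
Distance 5: 5.
Distance 6: 4 — contains 4.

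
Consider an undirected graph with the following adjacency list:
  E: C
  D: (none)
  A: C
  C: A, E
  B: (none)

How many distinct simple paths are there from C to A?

C–A

1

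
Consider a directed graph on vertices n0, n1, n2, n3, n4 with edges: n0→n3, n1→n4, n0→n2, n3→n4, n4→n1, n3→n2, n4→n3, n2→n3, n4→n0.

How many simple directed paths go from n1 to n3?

3

n1→n4→n0→n2→n3
n1→n4→n0→n3
n1→n4→n3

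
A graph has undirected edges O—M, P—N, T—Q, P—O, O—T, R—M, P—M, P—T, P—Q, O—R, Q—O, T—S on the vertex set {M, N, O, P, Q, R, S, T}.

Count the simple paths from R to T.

R–M–O–P–Q–T
R–M–O–P–T
R–M–O–Q–P–T
R–M–O–Q–T
R–M–O–T
R–M–P–O–Q–T
R–M–P–O–T
R–M–P–Q–O–T
... and 9 more.

17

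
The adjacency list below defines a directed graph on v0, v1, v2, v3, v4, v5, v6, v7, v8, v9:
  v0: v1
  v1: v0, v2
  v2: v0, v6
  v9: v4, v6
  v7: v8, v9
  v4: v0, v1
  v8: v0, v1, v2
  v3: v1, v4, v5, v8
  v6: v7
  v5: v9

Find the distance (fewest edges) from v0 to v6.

3

Distance 0: v0.
Distance 1: v1.
Distance 2: v2.
Distance 3: v6 — contains v6.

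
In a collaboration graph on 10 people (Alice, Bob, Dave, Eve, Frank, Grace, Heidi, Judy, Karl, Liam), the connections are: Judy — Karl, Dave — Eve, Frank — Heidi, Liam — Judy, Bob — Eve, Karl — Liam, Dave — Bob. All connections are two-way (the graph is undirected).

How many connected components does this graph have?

5

From Alice: component {Alice}.
From Bob: component {Bob, Dave, Eve}.
From Frank: component {Frank, Heidi}.
From Grace: component {Grace}.
From Judy: component {Judy, Karl, Liam}.
That's 5 components.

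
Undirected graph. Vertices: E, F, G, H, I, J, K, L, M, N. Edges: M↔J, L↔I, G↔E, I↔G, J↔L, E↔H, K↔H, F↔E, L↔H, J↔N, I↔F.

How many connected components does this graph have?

From E: component {E, F, G, H, I, J, K, L, M, N}.
That's 1 component.

1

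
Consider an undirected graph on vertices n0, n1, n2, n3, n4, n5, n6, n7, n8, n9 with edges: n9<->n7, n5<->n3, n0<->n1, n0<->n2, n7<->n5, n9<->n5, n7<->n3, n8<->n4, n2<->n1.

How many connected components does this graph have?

From n0: component {n0, n1, n2}.
From n3: component {n3, n5, n7, n9}.
From n4: component {n4, n8}.
From n6: component {n6}.
That's 4 components.

4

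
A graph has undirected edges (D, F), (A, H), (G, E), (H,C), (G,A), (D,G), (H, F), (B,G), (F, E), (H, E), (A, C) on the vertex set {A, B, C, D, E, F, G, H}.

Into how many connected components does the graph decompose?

1

From A: component {A, B, C, D, E, F, G, H}.
That's 1 component.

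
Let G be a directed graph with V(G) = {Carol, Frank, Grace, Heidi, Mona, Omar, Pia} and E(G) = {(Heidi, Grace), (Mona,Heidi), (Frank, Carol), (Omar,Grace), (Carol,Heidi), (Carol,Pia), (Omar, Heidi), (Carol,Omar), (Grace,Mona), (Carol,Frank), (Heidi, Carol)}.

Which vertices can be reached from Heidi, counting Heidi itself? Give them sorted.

Start at Heidi.
Its neighbours: Carol, Grace.
Then their neighbours: Frank, Mona, Omar, Pia.
Every vertex is now reached.

Carol, Frank, Grace, Heidi, Mona, Omar, Pia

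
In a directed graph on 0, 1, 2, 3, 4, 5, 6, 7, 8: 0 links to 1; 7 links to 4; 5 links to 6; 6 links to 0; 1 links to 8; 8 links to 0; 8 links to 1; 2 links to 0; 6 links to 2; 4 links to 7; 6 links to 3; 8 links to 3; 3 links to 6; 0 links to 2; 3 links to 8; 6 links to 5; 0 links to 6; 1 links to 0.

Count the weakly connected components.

From 0: component {0, 1, 2, 3, 5, 6, 8}.
From 4: component {4, 7}.
That's 2 components.

2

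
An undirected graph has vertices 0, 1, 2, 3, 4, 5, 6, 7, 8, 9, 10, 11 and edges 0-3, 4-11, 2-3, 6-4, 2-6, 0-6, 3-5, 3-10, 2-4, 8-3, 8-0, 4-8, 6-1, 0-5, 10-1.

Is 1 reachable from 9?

No

9 has no edges, so nothing is reachable from it.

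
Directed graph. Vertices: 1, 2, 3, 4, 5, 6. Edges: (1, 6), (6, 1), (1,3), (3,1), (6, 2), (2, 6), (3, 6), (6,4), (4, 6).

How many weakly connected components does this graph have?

From 1: component {1, 2, 3, 4, 6}.
From 5: component {5}.
That's 2 components.

2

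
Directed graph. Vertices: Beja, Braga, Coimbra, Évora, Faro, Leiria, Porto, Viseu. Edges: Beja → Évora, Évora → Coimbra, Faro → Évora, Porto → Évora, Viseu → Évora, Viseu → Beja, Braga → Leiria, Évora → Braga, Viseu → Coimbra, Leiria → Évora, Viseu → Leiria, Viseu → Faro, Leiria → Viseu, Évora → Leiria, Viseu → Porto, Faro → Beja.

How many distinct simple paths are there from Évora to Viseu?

2

Évora→Braga→Leiria→Viseu
Évora→Leiria→Viseu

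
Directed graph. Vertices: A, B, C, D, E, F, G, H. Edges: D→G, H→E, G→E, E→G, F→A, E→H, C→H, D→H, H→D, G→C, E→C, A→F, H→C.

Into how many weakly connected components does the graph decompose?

3

From A: component {A, F}.
From B: component {B}.
From C: component {C, D, E, G, H}.
That's 3 components.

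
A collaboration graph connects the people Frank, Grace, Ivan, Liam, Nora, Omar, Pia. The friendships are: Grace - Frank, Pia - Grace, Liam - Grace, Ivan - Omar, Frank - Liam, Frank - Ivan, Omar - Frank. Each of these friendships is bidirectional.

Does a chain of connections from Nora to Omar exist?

Nora has no edges, so nothing is reachable from it.

No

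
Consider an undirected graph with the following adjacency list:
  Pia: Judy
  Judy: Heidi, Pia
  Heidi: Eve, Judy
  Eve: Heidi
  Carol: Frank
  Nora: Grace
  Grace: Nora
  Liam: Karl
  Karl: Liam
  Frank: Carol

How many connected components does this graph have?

From Carol: component {Carol, Frank}.
From Eve: component {Eve, Heidi, Judy, Pia}.
From Grace: component {Grace, Nora}.
From Karl: component {Karl, Liam}.
That's 4 components.

4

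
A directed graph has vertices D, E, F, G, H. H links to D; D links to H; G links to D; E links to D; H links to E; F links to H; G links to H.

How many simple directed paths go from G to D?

3

G→D
G→H→D
G→H→E→D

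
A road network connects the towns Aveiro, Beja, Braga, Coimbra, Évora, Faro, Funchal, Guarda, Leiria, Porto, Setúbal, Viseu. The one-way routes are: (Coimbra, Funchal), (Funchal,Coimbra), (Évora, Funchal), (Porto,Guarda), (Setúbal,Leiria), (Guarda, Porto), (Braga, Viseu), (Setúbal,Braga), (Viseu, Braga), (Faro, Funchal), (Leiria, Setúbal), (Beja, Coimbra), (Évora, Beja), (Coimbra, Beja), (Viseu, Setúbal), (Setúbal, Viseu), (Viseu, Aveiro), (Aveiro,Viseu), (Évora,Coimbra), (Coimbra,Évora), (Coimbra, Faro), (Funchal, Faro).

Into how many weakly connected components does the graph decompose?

3

From Aveiro: component {Aveiro, Braga, Leiria, Setúbal, Viseu}.
From Beja: component {Beja, Coimbra, Évora, Faro, Funchal}.
From Guarda: component {Guarda, Porto}.
That's 3 components.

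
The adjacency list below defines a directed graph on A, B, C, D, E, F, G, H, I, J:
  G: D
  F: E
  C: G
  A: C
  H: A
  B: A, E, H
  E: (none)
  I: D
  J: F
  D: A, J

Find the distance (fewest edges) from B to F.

Distance 0: B.
Distance 1: A, E, H.
Distance 2: C.
Distance 3: G.
Distance 4: D.
Distance 5: J.
Distance 6: F — contains F.

6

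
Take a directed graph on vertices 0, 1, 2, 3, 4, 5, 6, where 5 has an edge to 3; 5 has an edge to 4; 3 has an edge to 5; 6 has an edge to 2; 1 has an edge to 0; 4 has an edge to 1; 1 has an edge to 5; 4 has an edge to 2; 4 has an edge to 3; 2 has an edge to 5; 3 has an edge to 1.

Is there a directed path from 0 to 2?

0 has no outgoing edges, so nothing is reachable from it.

No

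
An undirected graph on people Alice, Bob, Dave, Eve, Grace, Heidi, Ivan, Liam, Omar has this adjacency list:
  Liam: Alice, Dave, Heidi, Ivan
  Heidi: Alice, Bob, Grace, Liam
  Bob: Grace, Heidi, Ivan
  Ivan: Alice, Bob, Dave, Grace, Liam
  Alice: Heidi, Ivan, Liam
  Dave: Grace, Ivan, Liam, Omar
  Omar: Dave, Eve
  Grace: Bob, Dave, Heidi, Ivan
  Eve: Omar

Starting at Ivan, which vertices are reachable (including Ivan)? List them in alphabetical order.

Alice, Bob, Dave, Eve, Grace, Heidi, Ivan, Liam, Omar

Start at Ivan.
Its neighbours: Alice, Bob, Dave, Grace, Liam.
Then their neighbours: Heidi, Omar.
Then next layer: Eve.
Every vertex is now reached.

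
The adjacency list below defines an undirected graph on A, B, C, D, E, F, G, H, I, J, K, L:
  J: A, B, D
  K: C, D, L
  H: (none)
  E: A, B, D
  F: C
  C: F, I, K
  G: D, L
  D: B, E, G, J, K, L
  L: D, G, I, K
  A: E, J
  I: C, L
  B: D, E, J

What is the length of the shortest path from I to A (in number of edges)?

Distance 0: I.
Distance 1: C, L.
Distance 2: D, F, G, K.
Distance 3: B, E, J.
Distance 4: A — contains A.

4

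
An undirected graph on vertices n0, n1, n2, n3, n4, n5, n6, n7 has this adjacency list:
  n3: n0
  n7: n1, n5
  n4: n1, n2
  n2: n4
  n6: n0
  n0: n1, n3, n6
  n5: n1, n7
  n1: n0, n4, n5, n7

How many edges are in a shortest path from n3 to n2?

Distance 0: n3.
Distance 1: n0.
Distance 2: n1, n6.
Distance 3: n4, n5, n7.
Distance 4: n2 — contains n2.

4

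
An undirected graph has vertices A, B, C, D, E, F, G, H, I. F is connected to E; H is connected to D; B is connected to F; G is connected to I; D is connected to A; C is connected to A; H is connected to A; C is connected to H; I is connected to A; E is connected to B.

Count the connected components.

From A: component {A, C, D, G, H, I}.
From B: component {B, E, F}.
That's 2 components.

2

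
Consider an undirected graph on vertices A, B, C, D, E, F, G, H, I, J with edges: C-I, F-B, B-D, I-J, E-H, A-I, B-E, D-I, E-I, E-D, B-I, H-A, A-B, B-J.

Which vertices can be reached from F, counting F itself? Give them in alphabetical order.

Start at F.
Its neighbours: B.
Then their neighbours: A, D, E, I, J.
Then next layer: C, H.
Nothing further is reachable.

A, B, C, D, E, F, H, I, J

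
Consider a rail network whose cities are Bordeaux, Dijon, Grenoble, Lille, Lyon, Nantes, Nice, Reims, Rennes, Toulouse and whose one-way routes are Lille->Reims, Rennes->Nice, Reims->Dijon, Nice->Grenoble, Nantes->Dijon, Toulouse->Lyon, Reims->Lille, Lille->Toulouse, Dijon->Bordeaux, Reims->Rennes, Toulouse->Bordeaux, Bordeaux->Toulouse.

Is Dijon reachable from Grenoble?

No

Grenoble has no outgoing edges, so nothing is reachable from it.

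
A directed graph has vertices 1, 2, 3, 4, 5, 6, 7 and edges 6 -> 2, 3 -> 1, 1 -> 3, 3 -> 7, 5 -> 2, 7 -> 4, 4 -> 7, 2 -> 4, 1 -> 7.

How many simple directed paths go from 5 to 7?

5→2→4→7

1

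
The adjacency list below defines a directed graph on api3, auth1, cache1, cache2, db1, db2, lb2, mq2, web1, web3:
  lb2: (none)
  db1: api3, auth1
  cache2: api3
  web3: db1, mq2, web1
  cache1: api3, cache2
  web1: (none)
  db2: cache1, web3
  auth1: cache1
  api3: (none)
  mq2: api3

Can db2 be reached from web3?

No

Explore from web3.
Distance 1: reach db1, mq2, web1.
Distance 2: reach api3, auth1.
Distance 3: reach cache1.
Distance 4: reach cache2.
The search from web3 is exhausted; no directed path reaches db2.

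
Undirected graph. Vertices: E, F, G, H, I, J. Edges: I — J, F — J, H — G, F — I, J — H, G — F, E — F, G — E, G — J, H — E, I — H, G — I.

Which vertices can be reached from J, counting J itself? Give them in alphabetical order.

Start at J.
Its neighbours: F, G, H, I.
Then their neighbours: E.
Every vertex is now reached.

E, F, G, H, I, J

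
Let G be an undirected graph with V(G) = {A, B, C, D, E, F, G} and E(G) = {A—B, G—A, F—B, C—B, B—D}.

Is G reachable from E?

No

E has no edges, so nothing is reachable from it.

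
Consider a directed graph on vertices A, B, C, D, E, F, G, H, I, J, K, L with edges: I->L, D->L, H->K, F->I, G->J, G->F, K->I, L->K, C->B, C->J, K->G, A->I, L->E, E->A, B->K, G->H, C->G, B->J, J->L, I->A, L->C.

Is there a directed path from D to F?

Yes

Explore from D.
Distance 1: reach L.
Distance 2: reach C, E, K.
Distance 3: reach A, B, G, I, J.
Distance 4: reach F, H.
Found F.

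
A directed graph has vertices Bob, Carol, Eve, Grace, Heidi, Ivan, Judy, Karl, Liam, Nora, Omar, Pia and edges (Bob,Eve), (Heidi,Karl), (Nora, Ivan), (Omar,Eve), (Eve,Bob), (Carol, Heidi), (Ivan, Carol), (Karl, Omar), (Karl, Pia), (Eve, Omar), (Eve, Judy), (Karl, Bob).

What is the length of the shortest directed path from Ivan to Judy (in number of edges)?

Distance 0: Ivan.
Distance 1: Carol.
Distance 2: Heidi.
Distance 3: Karl.
Distance 4: Bob, Omar, Pia.
Distance 5: Eve.
Distance 6: Judy — contains Judy.

6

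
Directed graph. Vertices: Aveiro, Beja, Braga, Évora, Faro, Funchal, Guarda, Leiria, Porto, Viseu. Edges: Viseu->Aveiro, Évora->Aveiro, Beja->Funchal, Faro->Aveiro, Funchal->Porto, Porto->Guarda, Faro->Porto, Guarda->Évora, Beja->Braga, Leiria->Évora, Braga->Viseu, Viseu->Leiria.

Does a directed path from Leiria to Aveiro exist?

Explore from Leiria.
Distance 1: reach Évora.
Distance 2: reach Aveiro.
Found Aveiro.

Yes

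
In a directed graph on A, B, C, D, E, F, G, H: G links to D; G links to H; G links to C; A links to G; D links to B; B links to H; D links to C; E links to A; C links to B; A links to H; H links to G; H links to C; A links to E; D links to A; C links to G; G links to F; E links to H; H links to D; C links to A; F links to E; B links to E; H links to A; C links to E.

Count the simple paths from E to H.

6

E→A→G→C→B→H
E→A→G→D→B→H
E→A→G→D→C→B→H
E→A→G→H
E→A→H
E→H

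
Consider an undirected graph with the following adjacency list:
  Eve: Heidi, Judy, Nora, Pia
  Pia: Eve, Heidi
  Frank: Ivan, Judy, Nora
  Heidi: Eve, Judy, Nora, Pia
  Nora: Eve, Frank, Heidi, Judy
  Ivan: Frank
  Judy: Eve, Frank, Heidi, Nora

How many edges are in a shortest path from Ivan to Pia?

Distance 0: Ivan.
Distance 1: Frank.
Distance 2: Judy, Nora.
Distance 3: Eve, Heidi.
Distance 4: Pia — contains Pia.

4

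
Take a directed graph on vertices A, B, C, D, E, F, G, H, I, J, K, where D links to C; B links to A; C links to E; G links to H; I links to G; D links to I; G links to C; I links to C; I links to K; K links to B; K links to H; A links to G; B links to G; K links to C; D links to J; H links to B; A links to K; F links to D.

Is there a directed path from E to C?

No

E has no outgoing edges, so nothing is reachable from it.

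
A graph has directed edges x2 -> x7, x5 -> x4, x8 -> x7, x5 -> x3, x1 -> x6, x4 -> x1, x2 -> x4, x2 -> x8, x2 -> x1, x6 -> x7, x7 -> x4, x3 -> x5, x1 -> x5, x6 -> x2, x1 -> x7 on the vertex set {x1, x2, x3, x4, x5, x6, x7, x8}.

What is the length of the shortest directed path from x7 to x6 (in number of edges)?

Distance 0: x7.
Distance 1: x4.
Distance 2: x1.
Distance 3: x5, x6 — contains x6.

3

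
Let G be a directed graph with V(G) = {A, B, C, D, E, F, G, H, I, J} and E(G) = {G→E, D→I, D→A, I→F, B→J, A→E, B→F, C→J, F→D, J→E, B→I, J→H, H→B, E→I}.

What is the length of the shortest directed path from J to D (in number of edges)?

Distance 0: J.
Distance 1: E, H.
Distance 2: B, I.
Distance 3: F.
Distance 4: D — contains D.

4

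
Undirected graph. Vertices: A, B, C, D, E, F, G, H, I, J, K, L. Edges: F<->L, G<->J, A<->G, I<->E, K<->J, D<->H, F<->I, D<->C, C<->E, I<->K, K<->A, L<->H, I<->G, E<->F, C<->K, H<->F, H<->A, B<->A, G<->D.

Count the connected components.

1

From A: component {A, B, C, D, E, F, G, H, I, J, K, L}.
That's 1 component.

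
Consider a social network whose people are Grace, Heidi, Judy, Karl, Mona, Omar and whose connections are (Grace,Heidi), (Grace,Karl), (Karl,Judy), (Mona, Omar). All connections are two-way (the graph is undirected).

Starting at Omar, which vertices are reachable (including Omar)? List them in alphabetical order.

Start at Omar.
Its neighbours: Mona.
Nothing further is reachable.

Mona, Omar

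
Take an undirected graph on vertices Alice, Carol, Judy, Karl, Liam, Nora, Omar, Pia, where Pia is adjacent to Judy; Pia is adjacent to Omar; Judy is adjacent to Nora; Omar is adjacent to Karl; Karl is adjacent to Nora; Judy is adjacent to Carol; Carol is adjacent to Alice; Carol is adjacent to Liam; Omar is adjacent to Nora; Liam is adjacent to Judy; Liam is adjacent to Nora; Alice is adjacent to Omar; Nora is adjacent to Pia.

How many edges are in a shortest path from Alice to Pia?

2

Distance 0: Alice.
Distance 1: Carol, Omar.
Distance 2: Judy, Karl, Liam, Nora, Pia — contains Pia.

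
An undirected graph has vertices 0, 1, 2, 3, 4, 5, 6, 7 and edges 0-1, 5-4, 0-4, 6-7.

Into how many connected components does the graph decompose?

From 0: component {0, 1, 4, 5}.
From 2: component {2}.
From 3: component {3}.
From 6: component {6, 7}.
That's 4 components.

4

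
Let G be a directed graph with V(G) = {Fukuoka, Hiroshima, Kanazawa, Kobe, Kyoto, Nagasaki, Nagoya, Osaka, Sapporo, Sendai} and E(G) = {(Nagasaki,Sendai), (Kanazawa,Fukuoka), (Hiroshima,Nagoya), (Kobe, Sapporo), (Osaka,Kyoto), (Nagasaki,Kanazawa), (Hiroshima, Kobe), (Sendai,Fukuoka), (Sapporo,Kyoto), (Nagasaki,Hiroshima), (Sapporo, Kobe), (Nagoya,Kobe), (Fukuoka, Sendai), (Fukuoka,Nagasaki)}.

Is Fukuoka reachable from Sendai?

Yes

Explore from Sendai.
Distance 1: reach Fukuoka.
Found Fukuoka.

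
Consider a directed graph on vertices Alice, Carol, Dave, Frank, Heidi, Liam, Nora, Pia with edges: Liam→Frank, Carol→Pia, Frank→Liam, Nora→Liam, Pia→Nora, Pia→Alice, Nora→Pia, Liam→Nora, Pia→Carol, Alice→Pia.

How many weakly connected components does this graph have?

3

From Alice: component {Alice, Carol, Frank, Liam, Nora, Pia}.
From Dave: component {Dave}.
From Heidi: component {Heidi}.
That's 3 components.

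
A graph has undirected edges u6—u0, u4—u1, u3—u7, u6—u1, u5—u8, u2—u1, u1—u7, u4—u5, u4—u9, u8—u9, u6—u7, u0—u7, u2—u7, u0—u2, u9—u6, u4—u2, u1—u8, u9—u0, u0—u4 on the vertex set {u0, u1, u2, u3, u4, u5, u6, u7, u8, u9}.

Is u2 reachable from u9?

Explore from u9.
Distance 1: reach u0, u4, u6, u8.
Distance 2: reach u1, u2, u5, u7.
Found u2.

Yes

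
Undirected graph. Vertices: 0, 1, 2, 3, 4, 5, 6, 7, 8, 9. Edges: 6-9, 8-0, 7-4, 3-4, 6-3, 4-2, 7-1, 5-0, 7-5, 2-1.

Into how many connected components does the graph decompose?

1

From 0: component {0, 1, 2, 3, 4, 5, 6, 7, 8, 9}.
That's 1 component.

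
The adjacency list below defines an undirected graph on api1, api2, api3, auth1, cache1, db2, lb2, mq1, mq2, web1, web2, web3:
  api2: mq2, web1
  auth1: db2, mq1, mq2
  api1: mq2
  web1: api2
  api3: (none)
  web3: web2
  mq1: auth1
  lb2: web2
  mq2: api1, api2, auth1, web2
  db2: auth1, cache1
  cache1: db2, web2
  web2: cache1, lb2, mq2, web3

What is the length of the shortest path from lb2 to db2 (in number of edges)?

3

Distance 0: lb2.
Distance 1: web2.
Distance 2: cache1, mq2, web3.
Distance 3: api1, api2, auth1, db2 — contains db2.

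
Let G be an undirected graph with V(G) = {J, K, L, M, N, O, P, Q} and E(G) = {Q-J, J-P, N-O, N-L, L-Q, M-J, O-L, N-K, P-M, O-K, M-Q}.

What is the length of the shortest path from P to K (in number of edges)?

Distance 0: P.
Distance 1: J, M.
Distance 2: Q.
Distance 3: L.
Distance 4: N, O.
Distance 5: K — contains K.

5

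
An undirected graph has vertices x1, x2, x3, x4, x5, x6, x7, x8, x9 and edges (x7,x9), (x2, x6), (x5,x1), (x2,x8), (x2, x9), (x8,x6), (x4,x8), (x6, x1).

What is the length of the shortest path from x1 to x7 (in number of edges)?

Distance 0: x1.
Distance 1: x5, x6.
Distance 2: x2, x8.
Distance 3: x4, x9.
Distance 4: x7 — contains x7.

4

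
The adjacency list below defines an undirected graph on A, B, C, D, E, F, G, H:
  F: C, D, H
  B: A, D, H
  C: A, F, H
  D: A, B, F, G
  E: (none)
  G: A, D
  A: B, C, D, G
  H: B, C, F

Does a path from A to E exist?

No

Explore from A.
Distance 1: reach B, C, D, G.
Distance 2: reach F, H.
The search is exhausted without reaching E; it lies in a different component.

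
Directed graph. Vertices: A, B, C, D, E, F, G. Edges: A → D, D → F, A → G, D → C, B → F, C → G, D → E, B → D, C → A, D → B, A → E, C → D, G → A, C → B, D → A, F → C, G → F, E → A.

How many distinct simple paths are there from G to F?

G→A→D→B→F
G→A→D→C→B→F
G→A→D→F
G→F

4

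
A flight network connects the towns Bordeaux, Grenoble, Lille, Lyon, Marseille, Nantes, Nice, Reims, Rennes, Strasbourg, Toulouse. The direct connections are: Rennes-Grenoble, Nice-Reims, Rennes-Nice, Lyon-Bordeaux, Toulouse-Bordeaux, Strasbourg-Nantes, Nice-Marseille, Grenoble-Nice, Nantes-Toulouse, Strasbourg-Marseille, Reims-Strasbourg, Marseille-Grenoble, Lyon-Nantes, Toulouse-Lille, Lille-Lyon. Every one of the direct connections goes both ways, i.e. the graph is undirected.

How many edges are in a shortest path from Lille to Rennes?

6

Distance 0: Lille.
Distance 1: Lyon, Toulouse.
Distance 2: Bordeaux, Nantes.
Distance 3: Strasbourg.
Distance 4: Marseille, Reims.
Distance 5: Grenoble, Nice.
Distance 6: Rennes — contains Rennes.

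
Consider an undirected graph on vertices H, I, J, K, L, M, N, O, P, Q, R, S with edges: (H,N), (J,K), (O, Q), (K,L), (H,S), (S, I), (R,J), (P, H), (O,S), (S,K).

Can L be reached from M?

M has no edges, so nothing is reachable from it.

No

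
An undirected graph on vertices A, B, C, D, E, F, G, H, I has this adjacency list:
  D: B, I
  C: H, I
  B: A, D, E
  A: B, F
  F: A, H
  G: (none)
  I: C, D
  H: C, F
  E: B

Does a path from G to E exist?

No

G has no edges, so nothing is reachable from it.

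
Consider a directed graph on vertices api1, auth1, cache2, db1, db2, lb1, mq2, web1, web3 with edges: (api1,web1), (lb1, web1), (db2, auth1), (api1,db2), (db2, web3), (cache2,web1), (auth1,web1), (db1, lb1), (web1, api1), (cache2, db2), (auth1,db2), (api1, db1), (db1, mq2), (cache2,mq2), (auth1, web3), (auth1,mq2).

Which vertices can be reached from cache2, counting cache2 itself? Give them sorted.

Start at cache2.
Its neighbours: db2, mq2, web1.
Then their neighbours: api1, auth1, web3.
Then next layer: db1.
Then next layer: lb1.
Every vertex is now reached.

api1, auth1, cache2, db1, db2, lb1, mq2, web1, web3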